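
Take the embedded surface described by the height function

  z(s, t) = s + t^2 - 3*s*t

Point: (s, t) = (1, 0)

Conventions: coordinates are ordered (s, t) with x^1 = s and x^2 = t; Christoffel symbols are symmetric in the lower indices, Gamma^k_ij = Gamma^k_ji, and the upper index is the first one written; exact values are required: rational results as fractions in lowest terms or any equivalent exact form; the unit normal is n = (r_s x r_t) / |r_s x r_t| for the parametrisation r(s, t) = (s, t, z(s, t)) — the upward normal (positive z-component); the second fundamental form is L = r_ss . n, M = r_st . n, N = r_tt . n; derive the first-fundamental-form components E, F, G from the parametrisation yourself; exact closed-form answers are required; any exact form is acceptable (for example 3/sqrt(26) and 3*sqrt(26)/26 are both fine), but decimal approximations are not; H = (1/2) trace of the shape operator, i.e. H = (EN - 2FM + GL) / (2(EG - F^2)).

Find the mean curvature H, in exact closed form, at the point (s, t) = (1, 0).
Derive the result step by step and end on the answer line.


z_s = 1, z_t = -3, z_ss = 0, z_st = -3, z_tt = 2
E = 2, F = -3, G = 10; answer radicand W^2 = 11
unnormalised second-form numerators: l = 0, m = -3, n = 2; L = l/sqrt(11), and similarly M = m/sqrt(W^2), N = n/sqrt(W^2)
H = (E*n - 2*F*m + G*l) / (2*(EG - F^2)*sqrt(W^2)); E*n - 2*F*m + G*l = -14, EG - F^2 = 11, so H = (-7/11)/sqrt(11)

Answer: H = -7*sqrt(11)/121


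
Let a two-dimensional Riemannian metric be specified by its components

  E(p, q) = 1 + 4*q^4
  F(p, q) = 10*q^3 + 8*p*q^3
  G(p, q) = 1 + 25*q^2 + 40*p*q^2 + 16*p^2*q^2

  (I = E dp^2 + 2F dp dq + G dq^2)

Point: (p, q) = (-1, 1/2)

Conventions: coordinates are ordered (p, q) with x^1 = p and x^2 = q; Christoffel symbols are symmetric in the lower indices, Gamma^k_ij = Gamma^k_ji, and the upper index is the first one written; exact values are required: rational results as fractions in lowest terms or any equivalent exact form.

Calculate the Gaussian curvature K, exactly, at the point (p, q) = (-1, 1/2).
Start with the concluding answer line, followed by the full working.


Answer: K = -16/9

E = 5/4, F = 1/4, G = 5/4, EG - F^2 = 3/2 at the point
E_p = 0, E_q = 2, F_p = 1, F_q = 3/2, G_p = 2, G_q = 1
E_qq = 12, F_pq = 6, G_pp = 8
Evaluate Brioschi's two determinant matrices M1, M2 and divide by (EG - F^2)^2.
M1 = [[-E_qq/2 + F_pq - G_pp/2, E_p/2, F_p - E_q/2], [F_q - G_p/2, E, F], [G_q/2, F, G]] = [[-4, 0, 0], [1/2, 5/4, 1/4], [1/2, 1/4, 5/4]]; det M1 = -6
M2 = [[0, E_q/2, G_p/2], [E_q/2, E, F], [G_p/2, F, G]] = [[0, 1, 1], [1, 5/4, 1/4], [1, 1/4, 5/4]]; det M2 = -2
det M1 - det M2 = -4; K = -4 / (3/2)^2 = -16/9


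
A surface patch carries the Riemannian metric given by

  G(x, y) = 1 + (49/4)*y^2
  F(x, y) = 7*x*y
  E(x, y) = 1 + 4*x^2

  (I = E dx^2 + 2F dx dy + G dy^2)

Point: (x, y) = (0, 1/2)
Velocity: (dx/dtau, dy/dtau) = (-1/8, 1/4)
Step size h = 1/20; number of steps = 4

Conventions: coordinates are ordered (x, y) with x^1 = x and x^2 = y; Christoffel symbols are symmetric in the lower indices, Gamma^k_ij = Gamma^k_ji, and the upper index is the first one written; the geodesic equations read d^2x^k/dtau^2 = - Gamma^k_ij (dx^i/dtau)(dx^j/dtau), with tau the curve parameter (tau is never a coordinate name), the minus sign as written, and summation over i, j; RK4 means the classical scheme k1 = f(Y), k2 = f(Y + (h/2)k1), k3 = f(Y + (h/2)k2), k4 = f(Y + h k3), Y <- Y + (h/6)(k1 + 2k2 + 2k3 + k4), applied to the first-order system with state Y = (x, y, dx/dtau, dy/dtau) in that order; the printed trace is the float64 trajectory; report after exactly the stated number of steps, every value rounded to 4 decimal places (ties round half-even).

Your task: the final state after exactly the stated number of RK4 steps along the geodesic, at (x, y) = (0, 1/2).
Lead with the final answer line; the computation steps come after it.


Answer: x = -0.0250, y = 0.5480, dx/dtau = -0.1247, dy/dtau = 0.2304

f(Y) = (dx/dtau, dy/dtau, -Gamma^x_ij Y'^i Y'^j, -Gamma^y_ij Y'^i Y'^j) with the Gammas evaluated at the stage position; h = 0.050000; intermediate values shown to 6 dp
step 0: x = 0.0000, y = 0.5000, dx/dtau = -0.1250, dy/dtau = 0.2500
step 1:
  k1: at (x, y) = (0.000000, 0.500000), (dx/dtau, dy/dtau) = (-0.125000, 0.250000); Gamma_xxx = 0.000000, Gamma_xxy = 0.000000, Gamma_xyy = 0.000000, Gamma_yxx = 0.861538, Gamma_yxy = 0.000000, Gamma_yyy = 1.507692; k1 = (-0.125000, 0.250000, 0.000000, -0.107692)
  k2: at (x, y) = (-0.003125, 0.506250), (dx/dtau, dy/dtau) = (-0.125000, 0.247308); Gamma_xxx = -0.003020, Gamma_xxy = 0.000000, Gamma_xyy = -0.005284, Gamma_yxx = 0.856065, Gamma_yxy = 0.000000, Gamma_yyy = 1.498114; k2 = (-0.125000, 0.247308, 0.000370, -0.105002)
  k3: at (x, y) = (-0.003125, 0.506183), (dx/dtau, dy/dtau) = (-0.124991, 0.247375); Gamma_xxx = -0.003020, Gamma_xxy = 0.000000, Gamma_xyy = -0.005285, Gamma_yxx = 0.856124, Gamma_yxy = 0.000000, Gamma_yyy = 1.498217; k3 = (-0.124991, 0.247375, 0.000371, -0.105057)
  k4: at (x, y) = (-0.006250, 0.512369), (dx/dtau, dy/dtau) = (-0.124981, 0.244747); Gamma_xxx = -0.005929, Gamma_xxy = 0.000000, Gamma_xyy = -0.010376, Gamma_yxx = 0.850698, Gamma_yxy = 0.000000, Gamma_yyy = 1.488721; k4 = (-0.124981, 0.244747, 0.000714, -0.102464)
  Y <- Y + (h/6)(k1 + 2k2 + 2k3 + k4): x = -0.0062, y = 0.5124, dx/dtau = -0.1250, dy/dtau = 0.2447
step 2:
  k1: at (x, y) = (-0.006250, 0.512368), (dx/dtau, dy/dtau) = (-0.124982, 0.244748); Gamma_xxx = -0.005929, Gamma_xxy = 0.000000, Gamma_xyy = -0.010377, Gamma_yxx = 0.850699, Gamma_yxy = 0.000000, Gamma_yyy = 1.488722; k1 = (-0.124982, 0.244748, 0.000714, -0.102465)
  k2: at (x, y) = (-0.009374, 0.518486), (dx/dtau, dy/dtau) = (-0.124964, 0.242186); Gamma_xxx = -0.008733, Gamma_xxy = 0.000000, Gamma_xyy = -0.015284, Gamma_yxx = 0.845326, Gamma_yxy = 0.000000, Gamma_yyy = 1.479321; k2 = (-0.124964, 0.242186, 0.001033, -0.099969)
  k3: at (x, y) = (-0.009374, 0.518422), (dx/dtau, dy/dtau) = (-0.124956, 0.242248); Gamma_xxx = -0.008735, Gamma_xxy = 0.000000, Gamma_xyy = -0.015286, Gamma_yxx = 0.845382, Gamma_yxy = 0.000000, Gamma_yyy = 1.479419; k3 = (-0.124956, 0.242248, 0.001033, -0.100018)
  k4: at (x, y) = (-0.012497, 0.524480), (dx/dtau, dy/dtau) = (-0.124930, 0.239747); Gamma_xxx = -0.011438, Gamma_xxy = 0.000000, Gamma_xyy = -0.020017, Gamma_yxx = 0.840062, Gamma_yxy = 0.000000, Gamma_yyy = 1.470108; k4 = (-0.124930, 0.239747, 0.001329, -0.097611)
  Y <- Y + (h/6)(k1 + 2k2 + 2k3 + k4): x = -0.0125, y = 0.5245, dx/dtau = -0.1249, dy/dtau = 0.2397
step 3:
  k1: at (x, y) = (-0.012498, 0.524479), (dx/dtau, dy/dtau) = (-0.124930, 0.239747); Gamma_xxx = -0.011439, Gamma_xxy = 0.000000, Gamma_xyy = -0.020018, Gamma_yxx = 0.840063, Gamma_yxy = 0.000000, Gamma_yyy = 1.470109; k1 = (-0.124930, 0.239747, 0.001329, -0.097611)
  k2: at (x, y) = (-0.015621, 0.530473), (dx/dtau, dy/dtau) = (-0.124897, 0.237307); Gamma_xxx = -0.014047, Gamma_xxy = 0.000000, Gamma_xyy = -0.024582, Gamma_yxx = 0.834800, Gamma_yxy = 0.000000, Gamma_yyy = 1.460900; k2 = (-0.124897, 0.237307, 0.001603, -0.095292)
  k3: at (x, y) = (-0.015620, 0.530412), (dx/dtau, dy/dtau) = (-0.124890, 0.237365); Gamma_xxx = -0.014049, Gamma_xxy = 0.000000, Gamma_xyy = -0.024586, Gamma_yxx = 0.834853, Gamma_yxy = 0.000000, Gamma_yyy = 1.460993; k3 = (-0.124890, 0.237365, 0.001604, -0.095337)
  k4: at (x, y) = (-0.018742, 0.536347), (dx/dtau, dy/dtau) = (-0.124850, 0.234980); Gamma_xxx = -0.016566, Gamma_xxy = 0.000000, Gamma_xyy = -0.028991, Gamma_yxx = 0.829646, Gamma_yxy = 0.000000, Gamma_yyy = 1.451880; k4 = (-0.124850, 0.234980, 0.001859, -0.093099)
  Y <- Y + (h/6)(k1 + 2k2 + 2k3 + k4): x = -0.0187, y = 0.5363, dx/dtau = -0.1249, dy/dtau = 0.2350
step 4:
  k1: at (x, y) = (-0.018742, 0.536346), (dx/dtau, dy/dtau) = (-0.124850, 0.234981); Gamma_xxx = -0.016567, Gamma_xxy = 0.000000, Gamma_xyy = -0.028991, Gamma_yxx = 0.829647, Gamma_yxy = 0.000000, Gamma_yyy = 1.451881; k1 = (-0.124850, 0.234981, 0.001859, -0.093099)
  k2: at (x, y) = (-0.021863, 0.542221), (dx/dtau, dy/dtau) = (-0.124804, 0.232653); Gamma_xxx = -0.018997, Gamma_xxy = 0.000000, Gamma_xyy = -0.033246, Gamma_yxx = 0.824500, Gamma_yxy = 0.000000, Gamma_yyy = 1.442874; k2 = (-0.124804, 0.232653, 0.002095, -0.090942)
  k3: at (x, y) = (-0.021862, 0.542163), (dx/dtau, dy/dtau) = (-0.124798, 0.232707); Gamma_xxx = -0.019000, Gamma_xxy = 0.000000, Gamma_xyy = -0.033249, Gamma_yxx = 0.824550, Gamma_yxy = 0.000000, Gamma_yyy = 1.442962; k3 = (-0.124798, 0.232707, 0.002096, -0.090982)
  k4: at (x, y) = (-0.024982, 0.547982), (dx/dtau, dy/dtau) = (-0.124745, 0.230432); Gamma_xxx = -0.021348, Gamma_xxy = 0.000000, Gamma_xyy = -0.037359, Gamma_yxx = 0.819460, Gamma_yxy = 0.000000, Gamma_yyy = 1.434055; k4 = (-0.124745, 0.230432, 0.002316, -0.088899)
  Y <- Y + (h/6)(k1 + 2k2 + 2k3 + k4): x = -0.0250, y = 0.5480, dx/dtau = -0.1247, dy/dtau = 0.2304


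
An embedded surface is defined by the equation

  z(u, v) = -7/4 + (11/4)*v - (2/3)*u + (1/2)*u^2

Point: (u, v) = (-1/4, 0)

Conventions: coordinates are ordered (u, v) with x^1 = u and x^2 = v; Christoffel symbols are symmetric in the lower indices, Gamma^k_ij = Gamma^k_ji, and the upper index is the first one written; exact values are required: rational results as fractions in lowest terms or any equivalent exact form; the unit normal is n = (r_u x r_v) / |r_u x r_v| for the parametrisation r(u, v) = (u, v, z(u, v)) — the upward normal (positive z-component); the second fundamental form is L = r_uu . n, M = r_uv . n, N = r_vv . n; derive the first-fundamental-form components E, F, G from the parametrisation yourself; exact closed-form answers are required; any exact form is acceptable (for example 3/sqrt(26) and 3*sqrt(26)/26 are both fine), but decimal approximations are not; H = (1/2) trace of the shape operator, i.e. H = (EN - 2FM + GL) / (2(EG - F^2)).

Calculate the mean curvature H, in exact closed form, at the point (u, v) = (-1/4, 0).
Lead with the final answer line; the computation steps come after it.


Answer: H = 3699*sqrt(1354)/916658

z_u = -11/12, z_v = 11/4, z_uu = 1, z_uv = 0, z_vv = 0
E = 265/144, F = -121/48, G = 137/16; answer radicand W^2 = 677/72
unnormalised second-form numerators: l = 1, m = 0, n = 0; L = l/sqrt(677/72), and similarly M = m/sqrt(W^2), N = n/sqrt(W^2)
H = (E*n - 2*F*m + G*l) / (2*(EG - F^2)*sqrt(W^2)); E*n - 2*F*m + G*l = 137/16, EG - F^2 = 677/72, so H = (1233/2708)/sqrt(677/72)


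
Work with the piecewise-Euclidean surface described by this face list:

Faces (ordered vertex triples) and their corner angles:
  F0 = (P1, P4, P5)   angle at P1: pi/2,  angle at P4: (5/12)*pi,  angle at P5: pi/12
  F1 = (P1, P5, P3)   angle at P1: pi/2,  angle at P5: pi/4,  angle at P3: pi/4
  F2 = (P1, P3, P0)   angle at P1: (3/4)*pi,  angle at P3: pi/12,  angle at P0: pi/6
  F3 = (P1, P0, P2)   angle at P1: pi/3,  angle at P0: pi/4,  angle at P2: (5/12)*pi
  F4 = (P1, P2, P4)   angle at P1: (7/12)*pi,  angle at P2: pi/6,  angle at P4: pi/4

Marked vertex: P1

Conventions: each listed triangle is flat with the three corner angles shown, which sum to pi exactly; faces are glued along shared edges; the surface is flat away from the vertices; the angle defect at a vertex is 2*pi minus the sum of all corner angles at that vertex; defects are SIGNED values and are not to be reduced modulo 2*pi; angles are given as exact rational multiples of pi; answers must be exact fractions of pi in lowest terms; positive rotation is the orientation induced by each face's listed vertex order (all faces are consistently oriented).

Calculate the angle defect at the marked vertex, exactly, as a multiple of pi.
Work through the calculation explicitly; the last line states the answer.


Sum of corner angles at P1: (8/3)*pi
defect = 2*pi - (8/3)*pi

Answer: defect(P1) = (-2/3)*pi


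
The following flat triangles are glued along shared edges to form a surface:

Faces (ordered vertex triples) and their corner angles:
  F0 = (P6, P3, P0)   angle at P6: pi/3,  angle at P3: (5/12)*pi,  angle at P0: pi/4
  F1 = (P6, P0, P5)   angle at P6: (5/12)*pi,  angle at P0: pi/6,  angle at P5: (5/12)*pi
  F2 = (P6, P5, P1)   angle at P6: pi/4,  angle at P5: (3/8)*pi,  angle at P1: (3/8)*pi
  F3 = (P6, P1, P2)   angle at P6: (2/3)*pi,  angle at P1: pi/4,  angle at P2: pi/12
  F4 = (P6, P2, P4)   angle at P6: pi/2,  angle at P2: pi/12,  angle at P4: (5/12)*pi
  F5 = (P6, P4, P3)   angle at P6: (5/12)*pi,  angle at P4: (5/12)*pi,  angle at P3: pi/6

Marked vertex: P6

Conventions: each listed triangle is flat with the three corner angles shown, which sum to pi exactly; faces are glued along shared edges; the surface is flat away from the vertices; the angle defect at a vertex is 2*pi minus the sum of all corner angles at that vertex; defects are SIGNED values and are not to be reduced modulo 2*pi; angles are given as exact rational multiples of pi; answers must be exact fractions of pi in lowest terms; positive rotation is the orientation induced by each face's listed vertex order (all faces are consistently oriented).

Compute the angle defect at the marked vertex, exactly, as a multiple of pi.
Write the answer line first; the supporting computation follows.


Answer: defect(P6) = (-7/12)*pi

Sum of corner angles at P6: (31/12)*pi
defect = 2*pi - (31/12)*pi


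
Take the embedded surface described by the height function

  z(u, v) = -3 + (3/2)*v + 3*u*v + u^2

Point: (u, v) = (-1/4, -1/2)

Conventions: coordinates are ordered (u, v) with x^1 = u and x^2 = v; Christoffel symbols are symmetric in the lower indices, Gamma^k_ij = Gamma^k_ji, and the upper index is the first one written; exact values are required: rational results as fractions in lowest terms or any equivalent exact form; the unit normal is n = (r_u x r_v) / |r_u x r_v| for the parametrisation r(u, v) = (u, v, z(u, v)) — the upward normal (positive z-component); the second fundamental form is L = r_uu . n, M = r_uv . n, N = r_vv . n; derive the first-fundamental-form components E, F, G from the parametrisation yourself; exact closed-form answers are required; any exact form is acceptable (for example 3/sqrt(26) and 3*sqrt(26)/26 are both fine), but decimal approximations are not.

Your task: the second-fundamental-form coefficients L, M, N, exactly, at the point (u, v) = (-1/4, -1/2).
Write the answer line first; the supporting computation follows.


Answer: L = 8*sqrt(89)/89, M = 12*sqrt(89)/89, N = 0

z_u = -2, z_v = 3/4, z_uu = 2, z_uv = 3, z_vv = 0
E = 5, F = -3/2, G = 25/16; answer radicand W^2 = 89/16
unnormalised second-form numerators: l = 2, m = 3, n = 0; L = l/sqrt(89/16), and similarly M = m/sqrt(W^2), N = n/sqrt(W^2)


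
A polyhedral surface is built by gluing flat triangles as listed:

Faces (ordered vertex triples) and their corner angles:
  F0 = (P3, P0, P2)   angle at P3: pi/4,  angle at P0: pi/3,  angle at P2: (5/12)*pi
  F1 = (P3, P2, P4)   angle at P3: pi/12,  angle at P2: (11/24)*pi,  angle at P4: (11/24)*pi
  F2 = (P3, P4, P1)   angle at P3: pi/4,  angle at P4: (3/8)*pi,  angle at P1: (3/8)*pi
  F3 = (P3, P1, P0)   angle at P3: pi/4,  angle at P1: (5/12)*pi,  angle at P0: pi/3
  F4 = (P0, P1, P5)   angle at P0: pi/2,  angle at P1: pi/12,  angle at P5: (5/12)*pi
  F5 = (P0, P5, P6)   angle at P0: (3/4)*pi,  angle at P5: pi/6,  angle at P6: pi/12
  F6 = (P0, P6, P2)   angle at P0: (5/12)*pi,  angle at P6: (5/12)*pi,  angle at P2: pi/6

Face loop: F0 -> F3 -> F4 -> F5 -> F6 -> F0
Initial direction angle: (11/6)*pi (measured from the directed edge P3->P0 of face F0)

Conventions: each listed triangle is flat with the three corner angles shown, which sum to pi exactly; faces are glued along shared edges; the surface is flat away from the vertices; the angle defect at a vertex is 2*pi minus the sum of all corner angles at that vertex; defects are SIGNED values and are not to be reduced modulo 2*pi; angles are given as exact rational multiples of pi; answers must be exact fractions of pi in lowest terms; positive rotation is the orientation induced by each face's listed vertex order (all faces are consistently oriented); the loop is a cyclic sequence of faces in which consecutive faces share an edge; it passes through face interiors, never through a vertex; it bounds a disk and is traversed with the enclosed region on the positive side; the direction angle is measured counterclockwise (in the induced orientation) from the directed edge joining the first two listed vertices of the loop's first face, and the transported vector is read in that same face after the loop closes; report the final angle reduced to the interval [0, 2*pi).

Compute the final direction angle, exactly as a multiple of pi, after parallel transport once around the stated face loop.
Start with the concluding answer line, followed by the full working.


Answer: final direction angle = (3/2)*pi

enclosed vertex P0: corner angles sum to (7/3)*pi, defect = 2*pi - (7/3)*pi = -pi/3
the final direction is the initial angle plus the enclosed defects, taken mod 2*pi in the induced orientation
final angle = (11/6)*pi - pi/3 = (3/2)*pi (mod 2*pi)


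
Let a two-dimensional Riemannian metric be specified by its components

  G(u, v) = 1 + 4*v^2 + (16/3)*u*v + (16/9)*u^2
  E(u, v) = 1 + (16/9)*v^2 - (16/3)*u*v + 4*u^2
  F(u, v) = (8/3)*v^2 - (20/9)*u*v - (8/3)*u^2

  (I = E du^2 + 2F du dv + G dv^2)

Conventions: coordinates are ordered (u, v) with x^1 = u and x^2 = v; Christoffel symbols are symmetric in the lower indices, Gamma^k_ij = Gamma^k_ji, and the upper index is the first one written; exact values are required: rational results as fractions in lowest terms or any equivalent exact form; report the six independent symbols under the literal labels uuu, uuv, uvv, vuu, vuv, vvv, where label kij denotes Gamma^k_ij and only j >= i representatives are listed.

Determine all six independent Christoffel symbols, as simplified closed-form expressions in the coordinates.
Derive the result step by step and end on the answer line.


E = 1 + (16/9)*v^2 - (16/3)*u*v + 4*u^2; F = (8/3)*v^2 - (20/9)*u*v - (8/3)*u^2; G = 1 + 4*v^2 + (16/3)*u*v + (16/9)*u^2
Gamma^k_ij = (1/2) g^{kl} (d_i g_jl + d_j g_il - d_l g_ij), with g^inv = (1/(EG-F^2)) [[G, -F], [-F, E]]
first partials: E_u = -(16/3)*v + 8*u, E_v = (32/9)*v - (16/3)*u, F_u = -(20/9)*v - (16/3)*u, F_v = (16/3)*v - (20/9)*u, G_u = (16/3)*v + (32/9)*u, G_v = 8*v + (16/3)*u
D = EG - F^2 = 1 + (52/9)*v^2 + (52/9)*u^2
expanded: Gamma^u_uu = (G E_u - 2F F_u + F E_v)/(2D), Gamma^u_uv = (G E_v - F G_u)/(2D), Gamma^u_vv = (2G F_v - G G_u - F G_v)/(2D), Gamma^v_uu = (2E F_u - E E_v - F E_u)/(2D), Gamma^v_uv = (E G_u - F E_v)/(2D), Gamma^v_vv = (E G_v - 2F F_v + F G_u)/(2D); substitute and cancel common factors

Answer: Gamma_uuu = (36*u - 24*v)/(52*u^2 + 52*v^2 + 9), Gamma_uuv = (-24*u + 16*v)/(52*u^2 + 52*v^2 + 9), Gamma_uvv = (-36*u + 24*v)/(52*u^2 + 52*v^2 + 9), Gamma_vuu = (-24*u - 36*v)/(52*u^2 + 52*v^2 + 9), Gamma_vuv = (16*u + 24*v)/(52*u^2 + 52*v^2 + 9), Gamma_vvv = (24*u + 36*v)/(52*u^2 + 52*v^2 + 9)


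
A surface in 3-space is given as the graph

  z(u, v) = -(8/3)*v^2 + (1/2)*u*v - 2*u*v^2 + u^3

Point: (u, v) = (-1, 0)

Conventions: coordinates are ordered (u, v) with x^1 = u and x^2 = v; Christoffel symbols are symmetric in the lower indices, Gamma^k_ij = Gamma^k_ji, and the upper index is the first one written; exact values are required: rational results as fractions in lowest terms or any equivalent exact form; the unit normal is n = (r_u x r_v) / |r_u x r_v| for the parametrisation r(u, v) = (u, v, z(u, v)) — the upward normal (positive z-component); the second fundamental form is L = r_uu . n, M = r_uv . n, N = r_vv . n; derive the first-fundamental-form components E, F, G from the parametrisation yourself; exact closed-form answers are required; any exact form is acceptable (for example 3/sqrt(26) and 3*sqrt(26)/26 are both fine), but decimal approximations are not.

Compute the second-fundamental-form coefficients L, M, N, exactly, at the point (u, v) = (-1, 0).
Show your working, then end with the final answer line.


z_u = 3, z_v = -1/2, z_uu = -6, z_uv = 1/2, z_vv = -4/3
E = 10, F = -3/2, G = 5/4; answer radicand W^2 = 41/4
unnormalised second-form numerators: l = -6, m = 1/2, n = -4/3; L = l/sqrt(41/4), and similarly M = m/sqrt(W^2), N = n/sqrt(W^2)

Answer: L = -12*sqrt(41)/41, M = sqrt(41)/41, N = -8*sqrt(41)/123


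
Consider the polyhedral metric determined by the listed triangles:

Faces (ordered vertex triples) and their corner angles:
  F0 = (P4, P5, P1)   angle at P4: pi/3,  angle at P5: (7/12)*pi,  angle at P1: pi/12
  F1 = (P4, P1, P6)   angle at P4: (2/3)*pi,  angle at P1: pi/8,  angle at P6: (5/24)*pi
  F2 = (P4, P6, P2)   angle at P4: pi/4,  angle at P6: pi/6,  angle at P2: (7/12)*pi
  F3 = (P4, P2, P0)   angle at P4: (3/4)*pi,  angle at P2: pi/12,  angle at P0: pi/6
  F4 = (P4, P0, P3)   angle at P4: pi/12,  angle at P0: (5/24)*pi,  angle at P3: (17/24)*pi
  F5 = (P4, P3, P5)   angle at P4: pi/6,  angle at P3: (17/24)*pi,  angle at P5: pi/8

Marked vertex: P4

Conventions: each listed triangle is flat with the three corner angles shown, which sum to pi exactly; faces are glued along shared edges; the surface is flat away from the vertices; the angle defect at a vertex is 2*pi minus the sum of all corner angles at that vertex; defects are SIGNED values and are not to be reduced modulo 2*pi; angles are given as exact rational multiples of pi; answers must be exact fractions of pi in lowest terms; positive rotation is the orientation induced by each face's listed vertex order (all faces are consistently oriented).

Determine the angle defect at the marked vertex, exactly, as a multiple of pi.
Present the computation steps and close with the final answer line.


Sum of corner angles at P4: (9/4)*pi
defect = 2*pi - (9/4)*pi

Answer: defect(P4) = -pi/4


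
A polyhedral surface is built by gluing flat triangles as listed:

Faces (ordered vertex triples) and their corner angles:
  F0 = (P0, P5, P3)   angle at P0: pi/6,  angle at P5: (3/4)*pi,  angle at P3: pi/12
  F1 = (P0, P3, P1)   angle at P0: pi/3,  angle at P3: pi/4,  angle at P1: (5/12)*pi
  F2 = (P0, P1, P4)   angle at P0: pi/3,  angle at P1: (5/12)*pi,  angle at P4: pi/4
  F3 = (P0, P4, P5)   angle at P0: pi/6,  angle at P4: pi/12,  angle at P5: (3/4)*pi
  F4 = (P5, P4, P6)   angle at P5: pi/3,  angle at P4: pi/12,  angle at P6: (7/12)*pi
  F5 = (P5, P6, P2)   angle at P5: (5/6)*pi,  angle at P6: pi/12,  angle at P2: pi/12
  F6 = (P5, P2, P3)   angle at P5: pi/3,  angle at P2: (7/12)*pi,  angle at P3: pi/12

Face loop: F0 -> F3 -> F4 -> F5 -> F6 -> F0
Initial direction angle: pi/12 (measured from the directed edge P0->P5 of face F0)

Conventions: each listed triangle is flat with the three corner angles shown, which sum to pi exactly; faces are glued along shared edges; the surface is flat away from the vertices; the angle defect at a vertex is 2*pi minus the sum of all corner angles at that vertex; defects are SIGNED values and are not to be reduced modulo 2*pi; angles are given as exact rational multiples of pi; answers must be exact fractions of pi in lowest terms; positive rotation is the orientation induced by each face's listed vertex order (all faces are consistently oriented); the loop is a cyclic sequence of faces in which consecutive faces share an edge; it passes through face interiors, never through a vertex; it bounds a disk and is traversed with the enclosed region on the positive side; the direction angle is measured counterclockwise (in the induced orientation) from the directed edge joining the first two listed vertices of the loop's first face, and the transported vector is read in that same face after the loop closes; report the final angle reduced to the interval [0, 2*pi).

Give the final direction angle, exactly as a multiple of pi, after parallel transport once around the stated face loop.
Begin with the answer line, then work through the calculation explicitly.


Answer: final direction angle = (13/12)*pi

enclosed vertex P5: corner angles sum to 3*pi, defect = 2*pi - 3*pi = -pi
by Gauss-Bonnet the loop rotates the vector by the enclosed defect sum (positive orientation, mod 2*pi)
final angle = pi/12 - pi = (13/12)*pi (mod 2*pi)


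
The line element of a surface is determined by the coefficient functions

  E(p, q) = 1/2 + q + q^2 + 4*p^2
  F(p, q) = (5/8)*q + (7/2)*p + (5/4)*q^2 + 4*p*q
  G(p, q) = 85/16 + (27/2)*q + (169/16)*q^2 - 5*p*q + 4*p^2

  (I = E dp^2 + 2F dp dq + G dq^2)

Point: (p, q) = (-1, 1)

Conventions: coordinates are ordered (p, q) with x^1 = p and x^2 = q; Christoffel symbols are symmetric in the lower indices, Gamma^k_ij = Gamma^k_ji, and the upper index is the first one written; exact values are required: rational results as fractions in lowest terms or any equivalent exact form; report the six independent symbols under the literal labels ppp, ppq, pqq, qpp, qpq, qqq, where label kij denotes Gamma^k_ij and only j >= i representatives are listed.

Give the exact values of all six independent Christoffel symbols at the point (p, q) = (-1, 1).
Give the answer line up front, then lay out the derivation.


Answer: Gamma_ppp = -7664/13939, Gamma_ppq = 1344/13939, Gamma_pqq = 41895/27878, Gamma_qpp = 1056/13939, Gamma_qpq = -2164/13939, Gamma_qqq = 10267/13939

E = 13/2, F = -45/8, G = 307/8 at the point
E_p = -8, E_q = 3, F_p = 15/2, F_q = -7/8, G_p = -13, G_q = 317/8
EG - F^2 = 13939/64;  g^inv = (64/13939) * [[307/8, 45/8], [45/8, 13/2]]
first-kind symbols [ij,l] = (1/2)(d_i g_jl + d_j g_il - d_l g_ij): [pp,p] = E_p/2 = -4, [pp,q] = F_p - E_q/2 = 6, [pq,p] = E_q/2 = 3/2, [pq,q] = G_p/2 = -13/2, [qq,p] = F_q - G_p/2 = 45/8, [qq,q] = G_q/2 = 317/16
Gamma^p_ij = (G*[ij,p] - F*[ij,q])/(EG - F^2), Gamma^q_ij = (E*[ij,q] - F*[ij,p])/(EG - F^2)


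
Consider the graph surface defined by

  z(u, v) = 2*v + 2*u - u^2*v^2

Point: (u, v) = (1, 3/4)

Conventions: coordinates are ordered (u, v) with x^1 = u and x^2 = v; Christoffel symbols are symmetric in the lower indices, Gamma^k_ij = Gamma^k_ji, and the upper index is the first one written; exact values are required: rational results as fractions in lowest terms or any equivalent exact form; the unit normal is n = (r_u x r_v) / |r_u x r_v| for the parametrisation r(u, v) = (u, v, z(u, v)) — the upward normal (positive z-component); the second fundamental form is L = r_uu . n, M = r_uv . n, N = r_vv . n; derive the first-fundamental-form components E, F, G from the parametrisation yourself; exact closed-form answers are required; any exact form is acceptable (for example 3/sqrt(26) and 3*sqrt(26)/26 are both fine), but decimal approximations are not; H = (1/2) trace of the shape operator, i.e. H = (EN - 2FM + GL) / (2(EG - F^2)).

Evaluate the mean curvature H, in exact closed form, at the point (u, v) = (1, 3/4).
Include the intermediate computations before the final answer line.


z_u = 7/8, z_v = 1/2, z_uu = -9/8, z_uv = -3, z_vv = -2
E = 113/64, F = 7/16, G = 5/4; answer radicand W^2 = 129/64
unnormalised second-form numerators: l = -9/8, m = -3, n = -2; L = l/sqrt(129/64), and similarly M = m/sqrt(W^2), N = n/sqrt(W^2)
H = (E*n - 2*F*m + G*l) / (2*(EG - F^2)*sqrt(W^2)); E*n - 2*F*m + G*l = -37/16, EG - F^2 = 129/64, so H = (-74/129)/sqrt(129/64)

Answer: H = -592*sqrt(129)/16641


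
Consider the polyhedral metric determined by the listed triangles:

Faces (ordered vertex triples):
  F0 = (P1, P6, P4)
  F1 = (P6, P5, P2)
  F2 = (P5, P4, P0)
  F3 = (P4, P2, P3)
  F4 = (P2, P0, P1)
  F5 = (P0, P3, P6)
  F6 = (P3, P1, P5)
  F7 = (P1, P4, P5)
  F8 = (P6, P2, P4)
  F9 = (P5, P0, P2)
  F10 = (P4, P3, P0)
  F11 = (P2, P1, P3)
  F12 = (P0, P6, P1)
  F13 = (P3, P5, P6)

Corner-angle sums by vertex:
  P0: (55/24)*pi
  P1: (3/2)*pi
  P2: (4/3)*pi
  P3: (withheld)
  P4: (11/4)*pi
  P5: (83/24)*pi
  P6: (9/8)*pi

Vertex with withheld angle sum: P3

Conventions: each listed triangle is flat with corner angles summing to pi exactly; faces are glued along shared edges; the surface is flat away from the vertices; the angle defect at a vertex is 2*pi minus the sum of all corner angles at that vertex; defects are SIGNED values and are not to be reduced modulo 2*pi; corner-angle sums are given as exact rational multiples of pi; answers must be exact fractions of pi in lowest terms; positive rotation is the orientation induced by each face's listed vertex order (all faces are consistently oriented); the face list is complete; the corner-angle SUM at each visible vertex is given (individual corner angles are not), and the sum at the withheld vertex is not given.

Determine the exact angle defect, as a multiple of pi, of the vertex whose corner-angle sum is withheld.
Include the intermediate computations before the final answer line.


V = 7, E = 21, F = 14; chi = V - E + F = 0
Gauss-Bonnet: total defect = 2*pi*chi = 0; visible defects sum to (-11/24)*pi

Answer: defect(P3) = (11/24)*pi


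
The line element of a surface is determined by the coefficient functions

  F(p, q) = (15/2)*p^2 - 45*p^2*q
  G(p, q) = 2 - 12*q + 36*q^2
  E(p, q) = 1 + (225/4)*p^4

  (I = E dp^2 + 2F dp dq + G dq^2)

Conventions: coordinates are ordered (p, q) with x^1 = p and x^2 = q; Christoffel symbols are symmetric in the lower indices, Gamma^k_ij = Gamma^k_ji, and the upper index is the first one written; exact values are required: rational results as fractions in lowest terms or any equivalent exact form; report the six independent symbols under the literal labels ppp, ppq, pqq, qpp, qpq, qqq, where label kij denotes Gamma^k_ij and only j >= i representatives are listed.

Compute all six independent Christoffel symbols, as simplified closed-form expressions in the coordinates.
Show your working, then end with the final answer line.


E = 1 + (225/4)*p^4; F = (15/2)*p^2 - 45*p^2*q; G = 2 - 12*q + 36*q^2
Gamma^k_ij = (1/2) g^{kl} (d_i g_jl + d_j g_il - d_l g_ij), with g^inv = (1/(EG-F^2)) [[G, -F], [-F, E]]
first partials: E_p = 225*p^3, E_q = 0, F_p = 15*p - 90*p*q, F_q = -45*p^2, G_p = 0, G_q = -12 + 72*q
D = EG - F^2 = 2 - 12*q + 36*q^2 + (225/4)*p^4
expanded: Gamma^p_pp = (G E_p - 2F F_p + F E_q)/(2D), Gamma^p_pq = (G E_q - F G_p)/(2D), Gamma^p_qq = (2G F_q - G G_p - F G_q)/(2D), Gamma^q_pp = (2E F_p - E E_q - F E_p)/(2D), Gamma^q_pq = (E G_p - F E_q)/(2D), Gamma^q_qq = (E G_q - 2F F_q + F G_p)/(2D); substitute and cancel common factors

Answer: Gamma_ppp = 450*p^3/(225*p^4 + 144*q^2 - 48*q + 8), Gamma_ppq = 0, Gamma_pqq = -180*p^2/(225*p^4 + 144*q^2 - 48*q + 8), Gamma_qpp = (-360*p*q + 60*p)/(225*p^4 + 144*q^2 - 48*q + 8), Gamma_qpq = 0, Gamma_qqq = (144*q - 24)/(225*p^4 + 144*q^2 - 48*q + 8)


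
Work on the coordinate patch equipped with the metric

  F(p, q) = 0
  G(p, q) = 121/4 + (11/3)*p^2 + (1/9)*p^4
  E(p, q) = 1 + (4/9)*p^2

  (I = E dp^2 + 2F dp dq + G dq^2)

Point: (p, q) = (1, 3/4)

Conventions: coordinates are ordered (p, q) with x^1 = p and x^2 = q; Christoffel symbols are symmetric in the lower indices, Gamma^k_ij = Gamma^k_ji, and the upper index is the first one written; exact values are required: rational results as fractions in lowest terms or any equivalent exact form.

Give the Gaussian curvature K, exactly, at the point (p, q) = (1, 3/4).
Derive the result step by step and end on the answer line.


E = 13/9, F = 0, G = 1225/36, EG - F^2 = 15925/324 at the point
E_p = 8/9, E_q = 0, F_p = 0, F_q = 0, G_p = 70/9, G_q = 0
E_qq = 0, F_pq = 0, G_pp = 26/3
Compute both Brioschi determinants and normalise by (EG - F^2)^2.
M1 = [[-E_qq/2 + F_pq - G_pp/2, E_p/2, F_p - E_q/2], [F_q - G_p/2, E, F], [G_q/2, F, G]] = [[-13/3, 4/9, 0], [-35/9, 13/9, 0], [0, 0, 1225/36]]; det M1 = -449575/2916
M2 = [[0, E_q/2, G_p/2], [E_q/2, E, F], [G_p/2, F, G]] = [[0, 0, 35/9], [0, 13/9, 0], [35/9, 0, 1225/36]]; det M2 = -15925/729
det M1 - det M2 = -42875/324; K = -42875/324 / (15925/324)^2 = -324/5915

Answer: K = -324/5915


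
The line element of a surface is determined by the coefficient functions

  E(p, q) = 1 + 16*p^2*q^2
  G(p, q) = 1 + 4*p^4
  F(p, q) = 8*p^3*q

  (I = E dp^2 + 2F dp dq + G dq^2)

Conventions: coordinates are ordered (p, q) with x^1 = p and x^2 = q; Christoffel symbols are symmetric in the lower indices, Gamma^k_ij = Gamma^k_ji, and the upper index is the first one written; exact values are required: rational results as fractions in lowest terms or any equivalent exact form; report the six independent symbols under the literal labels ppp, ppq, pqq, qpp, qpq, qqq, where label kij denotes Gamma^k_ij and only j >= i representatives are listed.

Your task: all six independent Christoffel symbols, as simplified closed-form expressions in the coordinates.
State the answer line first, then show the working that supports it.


Answer: Gamma_ppp = 16*p*q^2/(4*p^4 + 16*p^2*q^2 + 1), Gamma_ppq = 16*p^2*q/(4*p^4 + 16*p^2*q^2 + 1), Gamma_pqq = 0, Gamma_qpp = 8*p^2*q/(4*p^4 + 16*p^2*q^2 + 1), Gamma_qpq = 8*p^3/(4*p^4 + 16*p^2*q^2 + 1), Gamma_qqq = 0

E = 1 + 16*p^2*q^2; F = 8*p^3*q; G = 1 + 4*p^4
Gamma^k_ij = (1/2) g^{kl} (d_i g_jl + d_j g_il - d_l g_ij), with g^inv = (1/(EG-F^2)) [[G, -F], [-F, E]]
first partials: E_p = 32*p*q^2, E_q = 32*p^2*q, F_p = 24*p^2*q, F_q = 8*p^3, G_p = 16*p^3, G_q = 0
D = EG - F^2 = 1 + 16*p^2*q^2 + 4*p^4
expanded: Gamma^p_pp = (G E_p - 2F F_p + F E_q)/(2D), Gamma^p_pq = (G E_q - F G_p)/(2D), Gamma^p_qq = (2G F_q - G G_p - F G_q)/(2D), Gamma^q_pp = (2E F_p - E E_q - F E_p)/(2D), Gamma^q_pq = (E G_p - F E_q)/(2D), Gamma^q_qq = (E G_q - 2F F_q + F G_p)/(2D); substitute and cancel common factors


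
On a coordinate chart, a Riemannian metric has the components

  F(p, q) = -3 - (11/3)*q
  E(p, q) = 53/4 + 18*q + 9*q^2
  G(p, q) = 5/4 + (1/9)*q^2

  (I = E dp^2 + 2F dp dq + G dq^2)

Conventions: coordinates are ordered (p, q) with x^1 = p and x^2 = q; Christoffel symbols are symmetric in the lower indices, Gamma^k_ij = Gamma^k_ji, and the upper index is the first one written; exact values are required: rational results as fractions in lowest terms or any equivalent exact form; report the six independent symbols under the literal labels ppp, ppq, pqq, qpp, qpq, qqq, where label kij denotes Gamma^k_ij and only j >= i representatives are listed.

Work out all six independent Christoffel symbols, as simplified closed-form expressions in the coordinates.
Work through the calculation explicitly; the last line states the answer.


E = 53/4 + 18*q + 9*q^2; F = -3 - (11/3)*q; G = 5/4 + (1/9)*q^2
Gamma^k_ij = (1/2) g^{kl} (d_i g_jl + d_j g_il - d_l g_ij), with g^inv = (1/(EG-F^2)) [[G, -F], [-F, E]]
first partials: E_p = 0, E_q = 18 + 18*q, F_p = 0, F_q = -11/3, G_p = 0, G_q = (2/9)*q
D = EG - F^2 = 121/16 + (1/2)*q - (13/18)*q^2 + 2*q^3 + q^4
expanded: Gamma^p_pp = (G E_p - 2F F_p + F E_q)/(2D), Gamma^p_pq = (G E_q - F G_p)/(2D), Gamma^p_qq = (2G F_q - G G_p - F G_q)/(2D), Gamma^q_pp = (2E F_p - E E_q - F E_p)/(2D), Gamma^q_pq = (E G_p - F E_q)/(2D), Gamma^q_qq = (E G_q - 2F F_q + F G_p)/(2D); substitute and cancel common factors

Answer: Gamma_ppp = (-4752*q^2 - 8640*q - 3888)/(144*q^4 + 288*q^3 - 104*q^2 + 72*q + 1089), Gamma_ppq = (144*q^3 + 144*q^2 + 1620*q + 1620)/(144*q^4 + 288*q^3 - 104*q^2 + 72*q + 1089), Gamma_pqq = (48*q - 660)/(144*q^4 + 288*q^3 - 104*q^2 + 72*q + 1089), Gamma_qpp = (-11664*q^3 - 34992*q^2 - 40500*q - 17172)/(144*q^4 + 288*q^3 - 104*q^2 + 72*q + 1089), Gamma_qpq = (4752*q^2 + 8640*q + 3888)/(144*q^4 + 288*q^3 - 104*q^2 + 72*q + 1089), Gamma_qqq = (144*q^3 + 288*q^2 - 1724*q - 1584)/(144*q^4 + 288*q^3 - 104*q^2 + 72*q + 1089)


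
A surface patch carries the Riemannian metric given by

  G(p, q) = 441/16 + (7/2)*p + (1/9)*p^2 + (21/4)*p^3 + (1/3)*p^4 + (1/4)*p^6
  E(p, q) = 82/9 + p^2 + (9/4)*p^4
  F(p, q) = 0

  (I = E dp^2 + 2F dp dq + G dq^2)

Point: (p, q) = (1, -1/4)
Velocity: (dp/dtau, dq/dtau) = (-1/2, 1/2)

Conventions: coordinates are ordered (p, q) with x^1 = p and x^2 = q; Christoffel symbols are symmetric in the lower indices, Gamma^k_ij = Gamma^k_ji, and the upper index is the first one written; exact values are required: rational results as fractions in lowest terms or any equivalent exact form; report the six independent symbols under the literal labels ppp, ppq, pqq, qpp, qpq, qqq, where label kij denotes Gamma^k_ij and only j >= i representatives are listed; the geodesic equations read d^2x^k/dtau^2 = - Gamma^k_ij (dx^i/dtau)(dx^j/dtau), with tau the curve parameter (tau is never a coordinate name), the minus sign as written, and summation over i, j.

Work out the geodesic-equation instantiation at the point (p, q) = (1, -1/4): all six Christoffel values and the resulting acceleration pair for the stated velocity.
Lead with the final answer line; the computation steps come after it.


Answer: Gamma_ppp = 198/445, Gamma_ppq = 0, Gamma_pqq = -803/890, Gamma_qpp = 0, Gamma_qpq = 22/73, Gamma_qqq = 0; accelerations (d^2p/dtau^2, d^2q/dtau^2) = (407/3560, 11/73)

E = 445/36, F = 0, G = 5329/144 at the point
E_p = 11, E_q = 0, F_p = 0, F_q = 0, G_p = 803/36, G_q = 0
EG - F^2 = 2371405/5184;  g^inv = (5184/2371405) * [[5329/144, 0], [0, 445/36]]
first-kind symbols [ij,l] = (1/2)(d_i g_jl + d_j g_il - d_l g_ij): [pp,p] = E_p/2 = 11/2, [pp,q] = F_p - E_q/2 = 0, [pq,p] = E_q/2 = 0, [pq,q] = G_p/2 = 803/72, [qq,p] = F_q - G_p/2 = -803/72, [qq,q] = G_q/2 = 0
Gamma^p_ij = (G*[ij,p] - F*[ij,q])/(EG - F^2), Gamma^q_ij = (E*[ij,q] - F*[ij,p])/(EG - F^2)
Gamma_ppp = 198/445, Gamma_ppq = 0, Gamma_pqq = -803/890, Gamma_qpp = 0, Gamma_qpq = 22/73, Gamma_qqq = 0
d^2p/dtau^2 = -(Gamma_ppp*(-1/2)^2 + 2*Gamma_ppq*(-1/2)*(1/2) + Gamma_pqq*(1/2)^2) = 407/3560
d^2q/dtau^2 = -(Gamma_qpp*(-1/2)^2 + 2*Gamma_qpq*(-1/2)*(1/2) + Gamma_qqq*(1/2)^2) = 11/73


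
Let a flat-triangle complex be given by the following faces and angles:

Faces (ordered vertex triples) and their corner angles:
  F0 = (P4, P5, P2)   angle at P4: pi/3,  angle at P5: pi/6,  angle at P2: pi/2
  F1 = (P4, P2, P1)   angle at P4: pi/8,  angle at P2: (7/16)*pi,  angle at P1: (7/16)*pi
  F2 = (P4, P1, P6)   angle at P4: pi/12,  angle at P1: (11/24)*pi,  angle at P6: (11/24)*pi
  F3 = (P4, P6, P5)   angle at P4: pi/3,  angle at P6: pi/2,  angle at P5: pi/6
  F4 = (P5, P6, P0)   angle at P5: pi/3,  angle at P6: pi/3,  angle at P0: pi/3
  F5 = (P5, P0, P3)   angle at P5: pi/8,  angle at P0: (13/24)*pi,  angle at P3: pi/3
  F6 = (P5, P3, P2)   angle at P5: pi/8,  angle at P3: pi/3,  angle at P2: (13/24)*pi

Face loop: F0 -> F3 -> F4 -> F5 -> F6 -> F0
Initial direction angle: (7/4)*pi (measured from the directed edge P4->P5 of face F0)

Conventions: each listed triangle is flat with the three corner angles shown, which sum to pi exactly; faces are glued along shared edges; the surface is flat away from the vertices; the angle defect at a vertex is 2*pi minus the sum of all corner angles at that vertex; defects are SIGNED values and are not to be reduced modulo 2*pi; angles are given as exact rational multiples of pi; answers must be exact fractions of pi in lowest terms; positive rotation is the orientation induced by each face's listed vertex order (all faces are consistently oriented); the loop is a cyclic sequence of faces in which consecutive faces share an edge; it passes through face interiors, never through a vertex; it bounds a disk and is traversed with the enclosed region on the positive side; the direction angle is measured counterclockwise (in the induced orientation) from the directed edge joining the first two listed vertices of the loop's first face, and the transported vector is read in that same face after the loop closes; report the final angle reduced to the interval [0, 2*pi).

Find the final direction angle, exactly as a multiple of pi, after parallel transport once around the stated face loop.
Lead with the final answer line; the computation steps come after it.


Answer: final direction angle = (5/6)*pi

enclosed vertex P5: corner angles sum to (11/12)*pi, defect = 2*pi - (11/12)*pi = (13/12)*pi
summing the enclosed defects onto the initial angle, mod 2*pi in the induced orientation:
final angle = (7/4)*pi + (13/12)*pi = (5/6)*pi (mod 2*pi)


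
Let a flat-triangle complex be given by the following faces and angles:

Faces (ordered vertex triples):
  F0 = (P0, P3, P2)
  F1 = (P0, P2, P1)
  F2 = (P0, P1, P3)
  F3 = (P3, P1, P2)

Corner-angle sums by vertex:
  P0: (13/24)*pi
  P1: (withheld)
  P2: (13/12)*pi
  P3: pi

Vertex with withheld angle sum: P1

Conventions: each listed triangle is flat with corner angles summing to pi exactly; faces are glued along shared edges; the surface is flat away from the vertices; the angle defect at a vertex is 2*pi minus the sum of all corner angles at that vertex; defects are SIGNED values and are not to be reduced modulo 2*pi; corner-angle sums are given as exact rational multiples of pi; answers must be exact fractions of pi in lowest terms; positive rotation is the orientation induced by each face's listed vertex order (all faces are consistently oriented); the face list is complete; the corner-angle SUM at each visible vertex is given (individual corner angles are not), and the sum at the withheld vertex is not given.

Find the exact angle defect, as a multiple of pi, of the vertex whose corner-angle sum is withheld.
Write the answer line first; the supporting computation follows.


Answer: defect(P1) = (5/8)*pi

V = 4, E = 6, F = 4; chi = V - E + F = 2
Gauss-Bonnet: total defect = 2*pi*chi = 4*pi; visible defects sum to (27/8)*pi
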